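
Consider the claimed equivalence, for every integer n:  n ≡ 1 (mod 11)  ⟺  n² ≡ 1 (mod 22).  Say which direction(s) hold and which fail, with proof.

(→) This fails: take n = 12. Then 12 ≡ 1 (mod 11), but 12² = 144 ≡ 12 (mod 22), not 1.

(←) This fails: take n = 21. Then 21² = 441 ≡ 1 (mod 22), yet 21 ≡ 10 (mod 11), not 1.

Neither direction holds.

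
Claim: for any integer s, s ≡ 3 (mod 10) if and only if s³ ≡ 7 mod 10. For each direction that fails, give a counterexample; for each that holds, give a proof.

Equivalent; both directions hold.

(⇒) Suppose s ≡ 3 (mod 10). Write s = 10j + 3. Then (10j + 3)³ = 1000j³ + 900j² + 270j + 27 = 10(100j³ + 90j² + 27j + 2) + 7, so s³ ≡ 7 (mod 10).

(⇐) Conversely, suppose s³ ≡ 7 (mod 10). The only residue r in {0, …, 9} with r³ ≡ 7 (mod 10) is r = 3, so s ≡ 3 (mod 10).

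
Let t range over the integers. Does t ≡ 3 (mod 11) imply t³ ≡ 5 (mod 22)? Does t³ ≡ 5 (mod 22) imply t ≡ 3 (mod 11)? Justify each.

(⇒) This fails: take t = 14. Then 14 ≡ 3 (mod 11), but 14³ = 2744 ≡ 16 (mod 22), not 5.

(⇐) Conversely, the residues r modulo 22 with r³ ≡ 5 (mod 22) are exactly {3}, and each is ≡ 3 (mod 11).

Only the reverse direction holds.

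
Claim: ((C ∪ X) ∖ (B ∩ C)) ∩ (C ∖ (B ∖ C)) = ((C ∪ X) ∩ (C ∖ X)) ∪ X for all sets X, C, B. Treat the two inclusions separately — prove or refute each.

(⊆) Let x ∈ ((C ∪ X) ∖ (B ∩ C)) ∩ (C ∖ (B ∖ C)). Then either x ∈ C and x ∉ X, B; or x ∈ X ∩ C and x ∉ B. In each case x ∈ ((C ∪ X) ∩ (C ∖ X)) ∪ X, so ((C ∪ X) ∖ (B ∩ C)) ∩ (C ∖ (B ∖ C)) ⊆ ((C ∪ X) ∩ (C ∖ X)) ∪ X.

(⊇) This inclusion fails. Take X = {1}, C = ∅, B = ∅; then 1 ∈ ((C ∪ X) ∩ (C ∖ X)) ∪ X but 1 ∉ ((C ∪ X) ∖ (B ∩ C)) ∩ (C ∖ (B ∖ C)).

Only the forward inclusion holds.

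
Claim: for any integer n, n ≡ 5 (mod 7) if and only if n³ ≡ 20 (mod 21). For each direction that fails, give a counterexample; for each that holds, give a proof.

Neither direction holds.

Forward direction. This fails: take n = 12. Then 12 ≡ 5 (mod 7), but 12³ = 1728 ≡ 6 (mod 21), not 20.

Converse. This fails: take n = 17. Then 17³ = 4913 ≡ 20 (mod 21), yet 17 ≡ 3 (mod 7), not 5.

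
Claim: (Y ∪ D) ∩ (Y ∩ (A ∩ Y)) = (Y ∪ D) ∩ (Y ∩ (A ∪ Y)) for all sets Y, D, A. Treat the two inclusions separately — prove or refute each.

Only the forward inclusion holds.

Forward inclusion. Let x ∈ (Y ∪ D) ∩ (Y ∩ (A ∩ Y)). Then either x ∈ Y ∩ A and x ∉ D; or x ∈ Y ∩ D ∩ A. In each case x ∈ (Y ∪ D) ∩ (Y ∩ (A ∪ Y)), so (Y ∪ D) ∩ (Y ∩ (A ∩ Y)) ⊆ (Y ∪ D) ∩ (Y ∩ (A ∪ Y)).

Reverse inclusion. This inclusion fails. Take Y = {1}, D = ∅, A = ∅; then 1 ∈ (Y ∪ D) ∩ (Y ∩ (A ∪ Y)) but 1 ∉ (Y ∪ D) ∩ (Y ∩ (A ∩ Y)).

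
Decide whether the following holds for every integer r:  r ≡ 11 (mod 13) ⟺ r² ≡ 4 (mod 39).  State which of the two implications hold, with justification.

Neither direction holds.

Forward direction. This fails: take r = 24. Then 24 ≡ 11 (mod 13), but 24² = 576 ≡ 30 (mod 39), not 4.

Converse. This fails: take r = 2. Then 2² = 4 ≡ 4 (mod 39), yet 2 ≡ 2 (mod 13), not 11.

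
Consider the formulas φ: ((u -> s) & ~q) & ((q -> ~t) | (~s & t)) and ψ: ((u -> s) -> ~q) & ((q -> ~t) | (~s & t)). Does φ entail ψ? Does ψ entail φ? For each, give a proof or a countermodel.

Converse. This fails. Under t = F, u = T, s = F, q = F, the left side is false but the right side is true.

Forward direction. Assume the antecedent. If q is true, the antecedent cannot hold. If q is false, the consequent reduces to true regardless of the other variables. Either way the consequent holds.

The forward direction holds; the converse fails.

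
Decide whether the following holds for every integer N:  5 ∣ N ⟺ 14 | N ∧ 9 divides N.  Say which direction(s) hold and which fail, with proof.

Neither implication holds.

Forward direction. This fails: take N = 5. Certainly 5 ∣ 5, but 14 ∤ 5.

Converse. This fails: take N = 126. Both 14 ∣ 126 and 9 ∣ 126, yet 126 is not a multiple of 5 (since 126 = 25·5 + 1), so 5 ∤ 126.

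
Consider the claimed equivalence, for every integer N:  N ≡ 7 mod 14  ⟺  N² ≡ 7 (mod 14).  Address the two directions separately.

Converse. Suppose N² ≡ 7 (mod 14). The only residue r in {0, …, 13} with r² ≡ 7 (mod 14) is r = 7, so N ≡ 7 (mod 14).

Forward direction. Suppose N ≡ 7 mod 14. Write N = 14j + 7. Then (14j + 7)² = 196j² + 196j + 49 = 14(14j² + 14j + 3) + 7, so N² ≡ 7 (mod 14).

Both directions hold; the statement is true.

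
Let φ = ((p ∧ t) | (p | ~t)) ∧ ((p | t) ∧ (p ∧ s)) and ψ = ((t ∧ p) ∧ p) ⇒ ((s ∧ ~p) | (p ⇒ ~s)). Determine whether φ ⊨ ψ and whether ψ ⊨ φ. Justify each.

(⇒) This fails. Under s = T, t = T, p = T, the left side is true but the right side is false.

(⇐) This fails. Under s = F, t = F, p = F, the left side is false but the right side is true.

(⇒) fails and (⇐) fails.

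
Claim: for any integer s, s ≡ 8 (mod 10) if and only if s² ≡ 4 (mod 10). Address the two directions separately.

(⇒) holds; (⇐) fails.

(⇐) This fails: take s = 2. Then 2² = 4 ≡ 4 (mod 10), yet 2 ≡ 2 (mod 10), not 8.

(⇒) Suppose s ≡ 8 (mod 10). Write s = 10j + 8. Then (10j + 8)² = 100j² + 160j + 64 = 10(10j² + 16j + 6) + 4, so s² ≡ 4 (mod 10).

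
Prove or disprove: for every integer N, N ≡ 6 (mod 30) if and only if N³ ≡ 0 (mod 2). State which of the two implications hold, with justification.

Only the forward direction holds.

(⇒) Suppose N ≡ 6 (mod 30). Then N³ ≡ 6³ = 216 (mod 30), and since 2 ∣ 30, also N³ ≡ 0 (mod 2).

(⇐) This fails: take N = 0. Then 0³ = 0 ≡ 0 (mod 2), yet 0 ≡ 0 (mod 30), not 6.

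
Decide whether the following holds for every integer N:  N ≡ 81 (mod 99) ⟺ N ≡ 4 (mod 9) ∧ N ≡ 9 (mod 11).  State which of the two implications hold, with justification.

(⇒) This fails: N = 81 gives 81 ≡ 81 (mod 99) but 81 ≡ 0 (mod 9), so the conjunction on the right does not hold.

(⇐) This fails: N = 31 satisfies both congruences on the right (31 ≡ 4 mod 9 and 31 ≡ 9 mod 11) yet 31 ≡ 31 (mod 99), not 81.

Neither implication holds.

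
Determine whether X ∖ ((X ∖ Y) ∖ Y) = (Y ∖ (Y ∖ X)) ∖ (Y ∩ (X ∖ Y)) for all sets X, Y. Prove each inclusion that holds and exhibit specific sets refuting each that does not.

(⊆) Let x ∈ X ∖ ((X ∖ Y) ∖ Y). Then x ∈ X ∩ Y, from which x ∈ (Y ∖ (Y ∖ X)) ∖ (Y ∩ (X ∖ Y)).

(⊇) Let x ∈ (Y ∖ (Y ∖ X)) ∖ (Y ∩ (X ∖ Y)). Then x ∈ X ∩ Y, from which x ∈ X ∖ ((X ∖ Y) ∖ Y).

Both inclusions hold; the sets are equal.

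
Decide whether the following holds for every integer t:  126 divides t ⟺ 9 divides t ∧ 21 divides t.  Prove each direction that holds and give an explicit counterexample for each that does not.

Not equivalent: only (⇒) holds.

Forward direction. If 126 ∣ t, write t = 126q. Since 126 = 14·9, t = 9·(14q), so 9 ∣ t; and since 126 = 6·21, t = 21·(6q), so 21 ∣ t.

Converse. This fails: take t = 63. Both 9 ∣ 63 and 21 ∣ 63, yet 63 is not a multiple of 126 (since 63 = 0·126 + 63), so 126 ∤ 63.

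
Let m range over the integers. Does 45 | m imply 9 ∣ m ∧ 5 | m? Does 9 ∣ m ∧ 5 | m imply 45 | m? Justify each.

(⇒) If 45 ∣ m, write m = 45q. Since 45 = 5·9, m = 9·(5q), so 9 ∣ m; and since 45 = 9·5, m = 5·(9q), so 5 ∣ m.

(⇐) Suppose 9 ∣ m and 5 ∣ m. Any common multiple of 9 and 5 is a multiple of their lcm; here gcd(9, 5) = 1, so lcm(9, 5) = 9·5 = 45, so 45 ∣ m.

Both directions hold; the statement is true.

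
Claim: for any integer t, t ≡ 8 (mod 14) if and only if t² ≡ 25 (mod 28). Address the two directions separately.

(⇒) fails and (⇐) fails.

[⇒] This fails: take t = 8. Then 8 ≡ 8 (mod 14), but 8² = 64 ≡ 8 (mod 28), not 25.

[⇐] This fails: take t = 5. Then 5² = 25 ≡ 25 (mod 28), yet 5 ≡ 5 (mod 14), not 8.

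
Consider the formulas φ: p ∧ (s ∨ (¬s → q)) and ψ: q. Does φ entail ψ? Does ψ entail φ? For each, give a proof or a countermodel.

Neither implication holds.

[⇒] This fails. Under p = T, q = F, s = T, the left side is true but the right side is false.

[⇐] This fails. Under p = F, q = T, s = F, the left side is false but the right side is true.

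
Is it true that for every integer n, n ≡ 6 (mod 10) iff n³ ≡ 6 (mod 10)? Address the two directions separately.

Both directions hold; the statement is true.

Forward direction. Suppose n ≡ 6 (mod 10). Write n = 10j + 6. Then (10j + 6)³ = 1000j³ + 1800j² + 1080j + 216 = 10(100j³ + 180j² + 108j + 21) + 6, so n³ ≡ 6 (mod 10).

Converse. For the converse, argue contrapositively. If n ≢ 6 (mod 10), then n is congruent to one of 0, 1, 2, 3, 4, 5, 7, 8, 9 modulo 10, and these give n³ ≡ 0, 1, 8, 7, 4, 5, 3, 2, 9 respectively — never 6.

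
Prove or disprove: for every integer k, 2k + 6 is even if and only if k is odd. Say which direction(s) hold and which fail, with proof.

The forward direction fails; the converse holds.

(⟹) This fails: take k = 6. Then 2k + 6 = 18, which is even, yet k = 6 is even, not odd.

(⟸) Suppose k is odd. Since 2 is even, 2k is even for every k, so 2k + 6 has the same parity as 6, which is even. Hence 2k + 6 is even.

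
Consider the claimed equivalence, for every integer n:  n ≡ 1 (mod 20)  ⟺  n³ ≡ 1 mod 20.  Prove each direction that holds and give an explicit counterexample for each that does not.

Equivalent; both directions hold.

(←) Suppose n³ ≡ 1 (mod 20). The only residue r in {0, …, 19} with r³ ≡ 1 (mod 20) is r = 1, so n ≡ 1 (mod 20).

(→) Suppose n ≡ 1 (mod 20). Write n = 20j + 1. Then (20j + 1)³ = 8000j³ + 1200j² + 60j + 1 = 20(400j³ + 60j² + 3j) + 1, so n³ ≡ 1 (mod 20).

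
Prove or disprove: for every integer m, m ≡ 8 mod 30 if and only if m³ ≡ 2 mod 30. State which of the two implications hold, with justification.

The biconditional holds.

(⇒) Suppose m ≡ 8 mod 30. Write m = 30j + 8. Then (30j + 8)³ = 27000j³ + 21600j² + 5760j + 512 = 30(900j³ + 720j² + 192j + 17) + 2, so m³ ≡ 2 (mod 30).

(⇐) Conversely, suppose m³ ≡ 2 (mod 30). The only residue r in {0, …, 29} with r³ ≡ 2 (mod 30) is r = 8, so m ≡ 8 (mod 30).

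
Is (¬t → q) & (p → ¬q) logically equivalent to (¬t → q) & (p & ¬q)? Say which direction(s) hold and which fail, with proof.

(⟹) This fails. Under p = F, q = T, t = F, the left side is true but the right side is false.

(⟸) Assume the antecedent. If p is true, the antecedent forces (p = T, q = F, t = T), and (¬t → q) & (p → ¬q) holds there. If p is false, the antecedent cannot hold. Either way (¬t → q) & (p → ¬q) holds.

(⇒) fails; (⇐) holds.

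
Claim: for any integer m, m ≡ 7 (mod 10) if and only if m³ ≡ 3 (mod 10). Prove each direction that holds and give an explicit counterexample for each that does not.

(⟸) Suppose m³ ≡ 3 (mod 10). The only residue r in {0, …, 9} with r³ ≡ 3 (mod 10) is r = 7, so m ≡ 7 (mod 10).

(⟹) Suppose m ≡ 7 (mod 10). Write m = 10j + 7. Then (10j + 7)³ = 1000j³ + 2100j² + 1470j + 343 = 10(100j³ + 210j² + 147j + 34) + 3, so m³ ≡ 3 (mod 10).

Equivalent; both directions hold.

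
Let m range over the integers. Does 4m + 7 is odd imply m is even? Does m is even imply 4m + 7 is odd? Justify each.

(→) This fails: take m = 7. Then 4m + 7 = 35, which is odd, yet m = 7 is odd, not even.

(←) Suppose m is even. Since 4 is even, 4m is even for every m, so 4m + 7 has the same parity as 7, which is odd. Hence 4m + 7 is odd.

Not equivalent: only (⇐) holds.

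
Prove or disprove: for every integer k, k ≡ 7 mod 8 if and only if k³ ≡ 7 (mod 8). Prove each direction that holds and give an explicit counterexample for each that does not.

The biconditional holds.

Forward direction. Suppose k ≡ 7 mod 8. Write k = 8j + 7. Then (8j + 7)³ = 512j³ + 1344j² + 1176j + 343 = 8(64j³ + 168j² + 147j + 42) + 7, so k³ ≡ 7 (mod 8).

Converse. For the converse, argue contrapositively. If k ≢ 7 (mod 8), then k is congruent to one of 0, 1, 2, 3, 4, 5, 6 modulo 8, and these give k³ ≡ 0, 1, 0, 3, 0, 5, 0 respectively — never 7.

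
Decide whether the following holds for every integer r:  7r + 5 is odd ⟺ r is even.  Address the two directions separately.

Forward direction. Suppose 7r + 5 is odd. Since 7 is odd, 7r and r have the same parity, so 7r + 5 ≡ r + 5 (mod 2). As 5 is odd, 7r + 5 is odd exactly when r is even. Thus r is even.

Converse. Suppose r is even; write r = 2j. Then 7r + 5 = 7·(2j) + 5 = 2·7j + 5, which is odd.

The biconditional holds.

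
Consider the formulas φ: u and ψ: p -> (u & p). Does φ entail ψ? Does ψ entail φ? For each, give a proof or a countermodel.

Only the forward direction holds.

Converse. This fails. Under u = F, p = F, the left side is false but the right side is true.

Forward direction. Assume the antecedent. If u is true, p -> (u & p) reduces to true regardless of the other variables. If u is false, the antecedent cannot hold. Either way p -> (u & p) holds.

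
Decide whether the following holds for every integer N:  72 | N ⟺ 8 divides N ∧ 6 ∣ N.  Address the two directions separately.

(⇒) If 72 ∣ N, write N = 72q. Since 72 = 9·8, N = 8·(9q), so 8 ∣ N; and since 72 = 12·6, N = 6·(12q), so 6 ∣ N.

(⇐) This fails: take N = 24. Both 8 ∣ 24 and 6 ∣ 24, yet 24 is not a multiple of 72 (since 24 = 0·72 + 24), so 72 ∤ 24.

Only the forward direction holds.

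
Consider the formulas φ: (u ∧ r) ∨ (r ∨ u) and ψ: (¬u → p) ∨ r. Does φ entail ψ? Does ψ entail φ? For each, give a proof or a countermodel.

Only the forward direction holds.

Forward direction. Assume the antecedent. If r is true, (¬u → p) ∨ r reduces to true regardless of the other variables. If r is false, the antecedent forces (r = F, u = T, p = F) or (r = F, u = T, p = T), and (¬u → p) ∨ r holds there. Either way (¬u → p) ∨ r holds.

Converse. This fails. Under r = F, u = F, p = T, the left side is false but the right side is true.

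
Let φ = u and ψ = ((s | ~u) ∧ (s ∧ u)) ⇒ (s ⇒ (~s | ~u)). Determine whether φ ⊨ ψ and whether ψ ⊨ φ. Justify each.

Neither direction holds.

(⟹) This fails. Under u = T, s = T, the left side is true but the right side is false.

(⟸) This fails. Under u = F, s = F, the left side is false but the right side is true.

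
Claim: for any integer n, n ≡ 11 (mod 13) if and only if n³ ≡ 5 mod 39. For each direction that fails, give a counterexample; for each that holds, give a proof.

Forward direction. This fails: take n = 24. Then 24 ≡ 11 (mod 13), but 24³ = 13824 ≡ 18 (mod 39), not 5.

Converse. This fails: take n = 8. Then 8³ = 512 ≡ 5 (mod 39), yet 8 ≡ 8 (mod 13), not 11.

(⇒) fails and (⇐) fails.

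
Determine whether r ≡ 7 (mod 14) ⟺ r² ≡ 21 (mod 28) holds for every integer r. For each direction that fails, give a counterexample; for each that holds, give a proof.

The biconditional holds.

[⇒] Suppose r ≡ 7 (mod 14). Working modulo 28, r ∈ {7, 21}; for each such r, r² ≡ 21 (mod 28).

[⇐] Conversely, the residues r modulo 28 with r² ≡ 21 (mod 28) are exactly {7, 21}, and each is ≡ 7 (mod 14).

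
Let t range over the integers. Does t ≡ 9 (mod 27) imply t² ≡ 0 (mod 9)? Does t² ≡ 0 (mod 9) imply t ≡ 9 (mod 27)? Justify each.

The forward direction holds; the converse fails.

(⟹) Suppose t ≡ 9 (mod 27). Then t² ≡ 9² = 81 (mod 27), and since 9 ∣ 27, also t² ≡ 0 (mod 9).

(⟸) This fails: take t = 0. Then 0² = 0 ≡ 0 (mod 9), yet 0 ≡ 0 (mod 27), not 9.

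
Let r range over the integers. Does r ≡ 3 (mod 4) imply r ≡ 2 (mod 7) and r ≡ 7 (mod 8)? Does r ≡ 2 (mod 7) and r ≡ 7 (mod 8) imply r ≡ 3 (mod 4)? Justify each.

(⇒) This fails: r = 3 gives 3 ≡ 3 (mod 4) but 3 ≡ 3 (mod 7), so the conjunction on the right does not hold.

(⇐) Conversely, if r ≡ 2 (mod 7) and r ≡ 7 (mod 8), then by the Chinese remainder theorem r ≡ 23 (mod 56). Since 23 ≡ 3 (mod 4) and 4 ∣ 56, we get r ≡ 3 (mod 4).

The forward direction fails; the converse holds.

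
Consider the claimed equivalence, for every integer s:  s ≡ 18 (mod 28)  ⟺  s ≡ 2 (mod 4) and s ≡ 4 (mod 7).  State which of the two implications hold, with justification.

[⇒] Suppose s ≡ 18 (mod 28); write s = 28j + 18. Since 4 ∣ 28, reducing mod 4 gives s ≡ 18 ≡ 2 (mod 4); since 7 ∣ 28, reducing mod 7 gives s ≡ 18 ≡ 4 (mod 7).

[⇐] Conversely, if s ≡ 2 (mod 4) and s ≡ 4 (mod 7), then by the Chinese remainder theorem s ≡ 18 (mod 28). This is exactly s ≡ 18 (mod 28).

Both directions hold; the statement is true.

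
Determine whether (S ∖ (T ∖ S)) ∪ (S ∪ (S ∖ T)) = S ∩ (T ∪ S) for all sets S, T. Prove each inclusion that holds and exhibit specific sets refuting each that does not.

Both inclusions hold.

Forward inclusion. Let x ∈ (S ∖ (T ∖ S)) ∪ (S ∪ (S ∖ T)). Then either x ∈ S and x ∉ T; or x ∈ S ∩ T. In each case x ∈ S ∩ (T ∪ S), so (S ∖ (T ∖ S)) ∪ (S ∪ (S ∖ T)) ⊆ S ∩ (T ∪ S).

Reverse inclusion. Let x ∈ S ∩ (T ∪ S). Then either x ∈ S and x ∉ T; or x ∈ S ∩ T. In each case x ∈ (S ∖ (T ∖ S)) ∪ (S ∪ (S ∖ T)), so S ∩ (T ∪ S) ⊆ (S ∖ (T ∖ S)) ∪ (S ∪ (S ∖ T)).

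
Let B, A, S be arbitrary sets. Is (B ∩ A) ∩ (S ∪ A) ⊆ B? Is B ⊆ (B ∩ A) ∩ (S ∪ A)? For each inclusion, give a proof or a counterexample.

Forward inclusion. Let x ∈ (B ∩ A) ∩ (S ∪ A). Then either x ∈ B ∩ A and x ∉ S; or x ∈ B ∩ A ∩ S. In each case x ∈ B, so (B ∩ A) ∩ (S ∪ A) ⊆ B.

Reverse inclusion. This inclusion fails. Take B = {1}, A = ∅, S = ∅; then 1 ∈ B but 1 ∉ (B ∩ A) ∩ (S ∪ A).

(⊆) holds; (⊇) fails.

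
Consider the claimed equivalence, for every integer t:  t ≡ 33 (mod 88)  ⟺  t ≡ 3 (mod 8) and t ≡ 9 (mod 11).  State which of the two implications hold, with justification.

[⇒] This fails: t = 33 gives 33 ≡ 33 (mod 88) but 33 ≡ 1 (mod 8), so the conjunction on the right does not hold.

[⇐] This fails: t = 75 satisfies both congruences on the right (75 ≡ 3 mod 8 and 75 ≡ 9 mod 11) yet 75 ≡ 75 (mod 88), not 33.

Neither direction holds.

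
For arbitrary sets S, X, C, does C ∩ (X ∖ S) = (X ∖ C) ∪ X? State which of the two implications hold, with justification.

Reverse inclusion. This inclusion fails. Take S = ∅, X = {1}, C = ∅; then 1 ∈ (X ∖ C) ∪ X but 1 ∉ C ∩ (X ∖ S).

Forward inclusion. Let x ∈ C ∩ (X ∖ S). Then x ∈ X ∩ C and x ∉ S, from which x ∈ (X ∖ C) ∪ X.

(⊆) holds; (⊇) fails.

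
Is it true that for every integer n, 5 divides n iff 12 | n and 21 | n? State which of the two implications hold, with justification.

Both directions fail.

(⟹) This fails: take n = 5. Certainly 5 ∣ 5, but 12 ∤ 5.

(⟸) This fails: take n = 84. Both 12 ∣ 84 and 21 ∣ 84, yet 84 is not a multiple of 5 (since 84 = 16·5 + 4), so 5 ∤ 84.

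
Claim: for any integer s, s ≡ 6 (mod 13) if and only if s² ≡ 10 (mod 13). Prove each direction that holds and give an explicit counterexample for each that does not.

(⇒) Suppose s ≡ 6 (mod 13). Write s = 13j + 6. Then (13j + 6)² = 169j² + 156j + 36 = 13(13j² + 12j + 2) + 10, so s² ≡ 10 (mod 13).

(⇐) This fails: take s = 7. Then 7² = 49 ≡ 10 (mod 13), yet 7 ≡ 7 (mod 13), not 6.

Not equivalent: only (⇒) holds.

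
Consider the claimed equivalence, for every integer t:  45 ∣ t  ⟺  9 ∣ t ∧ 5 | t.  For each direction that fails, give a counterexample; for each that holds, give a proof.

(⇐) Suppose 9 ∣ t and 5 ∣ t. Any common multiple of 9 and 5 is a multiple of their lcm; here gcd(9, 5) = 1, so lcm(9, 5) = 9·5 = 45, so 45 ∣ t.

(⇒) If 45 ∣ t, write t = 45q. Since 45 = 5·9, t = 9·(5q), so 9 ∣ t; and since 45 = 9·5, t = 5·(9q), so 5 ∣ t.

Both directions hold.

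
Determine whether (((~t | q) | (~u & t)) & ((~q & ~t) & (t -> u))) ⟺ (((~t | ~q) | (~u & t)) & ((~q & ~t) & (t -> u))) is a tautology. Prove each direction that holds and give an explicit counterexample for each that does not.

Both implications hold.

[⇒] Assume the antecedent. If u is true, the antecedent forces (u = T, q = F, t = F), and the consequent holds there. If u is false, the antecedent forces (u = F, q = F, t = F), and the consequent holds there. Either way the consequent holds.

[⇐] Assume the antecedent. If u is true, the antecedent forces (u = T, q = F, t = F), and the consequent holds there. If u is false, the antecedent forces (u = F, q = F, t = F), and the consequent holds there. Either way the consequent holds.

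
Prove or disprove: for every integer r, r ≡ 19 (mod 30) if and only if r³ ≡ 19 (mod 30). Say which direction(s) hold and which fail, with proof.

Both directions hold; the statement is true.

Converse. Suppose r³ ≡ 19 (mod 30). The only residue r in {0, …, 29} with r³ ≡ 19 (mod 30) is r = 19, so r ≡ 19 (mod 30).

Forward direction. Suppose r ≡ 19 (mod 30). Write r = 30j + 19. Then (30j + 19)³ = 27000j³ + 51300j² + 32490j + 6859 = 30(900j³ + 1710j² + 1083j + 228) + 19, so r³ ≡ 19 (mod 30).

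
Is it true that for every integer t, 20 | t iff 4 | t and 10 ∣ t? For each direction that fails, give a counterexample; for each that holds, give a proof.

(⟹) If 20 ∣ t, write t = 20q. Since 20 = 5·4, t = 4·(5q), so 4 ∣ t; and since 20 = 2·10, t = 10·(2q), so 10 ∣ t.

(⟸) Suppose 4 ∣ t and 10 ∣ t. Any common multiple of 4 and 10 is a multiple of their lcm; here lcm(4, 10) = 4·10/gcd(4, 10) = 40/2 = 20, so 20 ∣ t.

Both directions hold; the statement is true.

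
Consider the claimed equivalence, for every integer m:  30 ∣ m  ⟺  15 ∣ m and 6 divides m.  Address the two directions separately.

Both implications hold.

(⟹) If 30 ∣ m, write m = 30q. Since 30 = 2·15, m = 15·(2q), so 15 ∣ m; and since 30 = 5·6, m = 6·(5q), so 6 ∣ m.

(⟸) Suppose 15 ∣ m and 6 ∣ m. Any common multiple of 15 and 6 is a multiple of their lcm; here lcm(15, 6) = 15·6/gcd(15, 6) = 90/3 = 30, so 30 ∣ m.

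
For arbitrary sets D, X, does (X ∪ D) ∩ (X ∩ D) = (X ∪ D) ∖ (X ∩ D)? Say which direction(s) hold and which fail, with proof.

(⊆) This inclusion fails. Take D = {1}, X = {1}; then 1 ∈ (X ∪ D) ∩ (X ∩ D) but 1 ∉ (X ∪ D) ∖ (X ∩ D).

(⊇) This inclusion fails. Take D = {1}, X = ∅; then 1 ∈ (X ∪ D) ∖ (X ∩ D) but 1 ∉ (X ∪ D) ∩ (X ∩ D).

(⊆) fails and (⊇) fails.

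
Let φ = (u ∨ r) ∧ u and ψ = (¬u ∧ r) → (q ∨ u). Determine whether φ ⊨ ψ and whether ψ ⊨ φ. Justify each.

Only the forward implication holds.

(⟹) Assume the antecedent. If r is true, the antecedent forces (r = T, u = T, q = F) or (r = T, u = T, q = T), and (¬u ∧ r) → (q ∨ u) holds there. If r is false, (¬u ∧ r) → (q ∨ u) reduces to true regardless of the other variables. Either way (¬u ∧ r) → (q ∨ u) holds.

(⟸) This fails. Under r = F, u = F, q = F, the left side is false but the right side is true.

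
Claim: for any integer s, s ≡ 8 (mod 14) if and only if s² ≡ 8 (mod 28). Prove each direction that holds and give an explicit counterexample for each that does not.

[⇒] Suppose s ≡ 8 (mod 14). Working modulo 28, s ∈ {8, 22}; for each such r, r² ≡ 8 (mod 28).

[⇐] This fails: take s = 6. Then 6² = 36 ≡ 8 (mod 28), yet 6 ≡ 6 (mod 14), not 8.

Only the forward implication holds.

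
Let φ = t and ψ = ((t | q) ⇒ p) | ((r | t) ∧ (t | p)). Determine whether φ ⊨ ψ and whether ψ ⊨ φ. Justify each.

Not equivalent: only (⇒) holds.

(⟹) Assume the antecedent. If t is true, the consequent reduces to true regardless of the other variables. If t is false, the antecedent cannot hold. Either way the consequent holds.

(⟸) This fails. Under r = F, p = F, t = F, q = F, the left side is false but the right side is true.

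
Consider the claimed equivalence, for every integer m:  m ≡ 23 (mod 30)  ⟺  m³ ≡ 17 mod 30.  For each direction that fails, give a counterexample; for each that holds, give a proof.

Converse. Suppose m³ ≡ 17 (mod 30). The only residue r in {0, …, 29} with r³ ≡ 17 (mod 30) is r = 23, so m ≡ 23 (mod 30).

Forward direction. Suppose m ≡ 23 (mod 30). Write m = 30j + 23. Then (30j + 23)³ = 27000j³ + 62100j² + 47610j + 12167 = 30(900j³ + 2070j² + 1587j + 405) + 17, so m³ ≡ 17 (mod 30).

Both directions hold; the statement is true.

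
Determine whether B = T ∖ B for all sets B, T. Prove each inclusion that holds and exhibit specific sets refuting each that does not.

(⟹) This inclusion fails. Take B = {1}, T = ∅; then 1 ∈ B but 1 ∉ T ∖ B.

(⟸) This inclusion fails. Take B = ∅, T = {1}; then 1 ∈ T ∖ B but 1 ∉ B.

Neither inclusion holds.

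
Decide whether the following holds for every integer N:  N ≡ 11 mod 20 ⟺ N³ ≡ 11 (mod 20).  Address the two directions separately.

Both directions hold; the statement is true.

(⟹) Suppose N ≡ 11 mod 20. Write N = 20j + 11. Then (20j + 11)³ = 8000j³ + 13200j² + 7260j + 1331 = 20(400j³ + 660j² + 363j + 66) + 11, so N³ ≡ 11 (mod 20).

(⟸) Conversely, suppose N³ ≡ 11 (mod 20). The only residue r in {0, …, 19} with r³ ≡ 11 (mod 20) is r = 11, so N ≡ 11 (mod 20).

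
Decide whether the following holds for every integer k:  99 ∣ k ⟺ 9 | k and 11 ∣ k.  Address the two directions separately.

Forward direction. If 99 ∣ k, write k = 99q. Since 99 = 11·9, k = 9·(11q), so 9 ∣ k; and since 99 = 9·11, k = 11·(9q), so 11 ∣ k.

Converse. Suppose 9 ∣ k and 11 ∣ k. Any common multiple of 9 and 11 is a multiple of their lcm; here gcd(9, 11) = 1, so lcm(9, 11) = 9·11 = 99, so 99 ∣ k.

Both directions hold; the statement is true.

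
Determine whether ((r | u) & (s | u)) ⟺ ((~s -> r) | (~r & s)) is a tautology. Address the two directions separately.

Both directions fail.

(⟹) This fails. Under s = F, r = F, u = T, the left side is true but the right side is false.

(⟸) This fails. Under s = T, r = F, u = F, the left side is false but the right side is true.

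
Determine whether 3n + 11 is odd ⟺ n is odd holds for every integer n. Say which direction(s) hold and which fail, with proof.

[⇒] This fails: n = 6 gives 3n + 11 = 29, which is odd, but 6 is even, not odd.

[⇐] This also fails: n = 7 is odd, but 3n + 11 = 32 is even, not odd.

(⇒) fails and (⇐) fails.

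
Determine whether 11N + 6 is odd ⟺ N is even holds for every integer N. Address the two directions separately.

Neither implication holds.

[⇒] This fails: N = 3 gives 11N + 6 = 39, which is odd, but 3 is odd, not even.

[⇐] This also fails: N = 6 is even, but 11N + 6 = 72 is even, not odd.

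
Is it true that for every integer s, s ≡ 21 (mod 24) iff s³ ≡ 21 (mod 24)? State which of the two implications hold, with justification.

Both directions hold.

[⇒] Suppose s ≡ 21 (mod 24). Write s = 24j + 21. Then (24j + 21)³ = 13824j³ + 36288j² + 31752j + 9261 = 24(576j³ + 1512j² + 1323j + 385) + 21, so s³ ≡ 21 (mod 24).

[⇐] Conversely, suppose s³ ≡ 21 (mod 24). The only residue r in {0, …, 23} with r³ ≡ 21 (mod 24) is r = 21, so s ≡ 21 (mod 24).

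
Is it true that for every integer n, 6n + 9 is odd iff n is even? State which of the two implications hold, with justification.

[⇒] This fails: take n = 5. Then 6n + 9 = 39, which is odd, yet n = 5 is odd, not even.

[⇐] Suppose n is even. Since 6 is even, 6n is even for every n, so 6n + 9 has the same parity as 9, which is odd. Hence 6n + 9 is odd.

The forward direction fails; the converse holds.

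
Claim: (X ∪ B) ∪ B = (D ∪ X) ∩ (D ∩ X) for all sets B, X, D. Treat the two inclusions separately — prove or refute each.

(⟹) This inclusion fails. Take B = {1}, X = ∅, D = ∅; then 1 ∈ (X ∪ B) ∪ B but 1 ∉ (D ∪ X) ∩ (D ∩ X).

(⟸) Let x ∈ (D ∪ X) ∩ (D ∩ X). Then either x ∈ X ∩ D and x ∉ B; or x ∈ B ∩ X ∩ D. In each case x ∈ (X ∪ B) ∪ B, so (D ∪ X) ∩ (D ∩ X) ⊆ (X ∪ B) ∪ B.

(⊆) fails; (⊇) holds.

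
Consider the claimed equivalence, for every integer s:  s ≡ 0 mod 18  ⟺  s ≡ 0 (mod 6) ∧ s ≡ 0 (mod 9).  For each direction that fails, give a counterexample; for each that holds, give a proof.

Both directions hold.

(⟹) Suppose s ≡ 0 (mod 18); write s = 18j + 0. Since 6 ∣ 18, reducing mod 6 gives s ≡ 0 (mod 6); since 9 ∣ 18, reducing mod 9 gives s ≡ 0 (mod 9).

(⟸) Conversely, if s ≡ 0 (mod 6) and s ≡ 0 (mod 9), then by the Chinese remainder theorem s ≡ 0 (mod 18). This is exactly s ≡ 0 (mod 18).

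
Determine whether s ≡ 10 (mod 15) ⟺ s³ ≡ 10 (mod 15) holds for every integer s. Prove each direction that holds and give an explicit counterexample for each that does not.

Equivalent; both directions hold.

(→) Suppose s ≡ 10 (mod 15). Write s = 15j + 10. Then (15j + 10)³ = 3375j³ + 6750j² + 4500j + 1000 = 15(225j³ + 450j² + 300j + 66) + 10, so s³ ≡ 10 (mod 15).

(←) Conversely, suppose s³ ≡ 10 (mod 15). The only residue r in {0, …, 14} with r³ ≡ 10 (mod 15) is r = 10, so s ≡ 10 (mod 15).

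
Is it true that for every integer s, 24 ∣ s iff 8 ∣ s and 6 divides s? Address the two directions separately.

Both directions hold; the statement is true.

Converse. Suppose 8 ∣ s and 6 ∣ s. Any common multiple of 8 and 6 is a multiple of their lcm; here lcm(8, 6) = 8·6/gcd(8, 6) = 48/2 = 24, so 24 ∣ s.

Forward direction. If 24 ∣ s, write s = 24q. Since 24 = 3·8, s = 8·(3q), so 8 ∣ s; and since 24 = 4·6, s = 6·(4q), so 6 ∣ s.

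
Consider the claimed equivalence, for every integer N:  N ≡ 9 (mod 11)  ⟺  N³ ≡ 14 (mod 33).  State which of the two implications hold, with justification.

Only the reverse direction holds.

Forward direction. This fails: take N = 9. Then 9 ≡ 9 (mod 11), but 9³ = 729 ≡ 3 (mod 33), not 14.

Converse. The residues r modulo 33 with r³ ≡ 14 (mod 33) are exactly {20}, and each is ≡ 9 (mod 11).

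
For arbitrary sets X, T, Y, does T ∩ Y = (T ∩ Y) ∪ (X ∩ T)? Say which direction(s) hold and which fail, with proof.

The sets are not equal: only the forward inclusion holds.

(⟹) Let x ∈ T ∩ Y. Then either x ∈ T ∩ Y and x ∉ X; or x ∈ X ∩ T ∩ Y. In each case x ∈ (T ∩ Y) ∪ (X ∩ T), so T ∩ Y ⊆ (T ∩ Y) ∪ (X ∩ T).

(⟸) This inclusion fails. Take X = {1}, T = {1}, Y = ∅; then 1 ∈ (T ∩ Y) ∪ (X ∩ T) but 1 ∉ T ∩ Y.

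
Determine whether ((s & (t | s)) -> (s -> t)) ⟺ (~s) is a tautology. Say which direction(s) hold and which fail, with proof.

(⇒) This fails. Under s = T, t = T, the left side is true but the right side is false.

(⇐) Assume the antecedent. If s is true, the antecedent cannot hold. If s is false, (s & (t | s)) -> (s -> t) reduces to true regardless of the other variables. Either way (s & (t | s)) -> (s -> t) holds.

Only the converse holds.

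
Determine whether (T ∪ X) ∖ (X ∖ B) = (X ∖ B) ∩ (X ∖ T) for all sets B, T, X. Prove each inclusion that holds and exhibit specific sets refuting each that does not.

(⟹) This inclusion fails. Take B = ∅, T = {1}, X = ∅; then 1 ∈ (T ∪ X) ∖ (X ∖ B) but 1 ∉ (X ∖ B) ∩ (X ∖ T).

(⟸) This inclusion fails. Take B = ∅, T = ∅, X = {1}; then 1 ∈ (X ∖ B) ∩ (X ∖ T) but 1 ∉ (T ∪ X) ∖ (X ∖ B).

Both inclusions fail.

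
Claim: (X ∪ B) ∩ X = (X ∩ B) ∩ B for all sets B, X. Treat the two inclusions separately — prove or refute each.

Only the reverse inclusion holds.

(⟸) Let x ∈ (X ∩ B) ∩ B. Then x ∈ B ∩ X, from which x ∈ (X ∪ B) ∩ X.

(⟹) This inclusion fails. Take B = ∅, X = {1}; then 1 ∈ (X ∪ B) ∩ X but 1 ∉ (X ∩ B) ∩ B.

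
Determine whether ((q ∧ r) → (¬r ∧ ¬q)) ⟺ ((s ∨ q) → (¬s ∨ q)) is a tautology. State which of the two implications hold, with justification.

Neither direction holds.

(⇒) This fails. Under r = F, s = T, q = F, the left side is true but the right side is false.

(⇐) This fails. Under r = T, s = F, q = T, the left side is false but the right side is true.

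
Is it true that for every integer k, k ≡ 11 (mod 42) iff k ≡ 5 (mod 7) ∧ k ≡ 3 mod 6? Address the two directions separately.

Both directions fail.

(→) This fails: k = 11 gives 11 ≡ 11 (mod 42) but 11 ≡ 4 (mod 7), so the conjunction on the right does not hold.

(←) This fails: k = 33 satisfies both congruences on the right (33 ≡ 5 mod 7 and 33 ≡ 3 mod 6) yet 33 ≡ 33 (mod 42), not 11.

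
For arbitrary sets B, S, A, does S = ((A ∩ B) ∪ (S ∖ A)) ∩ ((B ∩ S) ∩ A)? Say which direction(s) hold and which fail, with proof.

The sets are not equal: only the reverse inclusion holds.

(⟹) This inclusion fails. Take B = ∅, S = {1}, A = ∅; then 1 ∈ S but 1 ∉ ((A ∩ B) ∪ (S ∖ A)) ∩ ((B ∩ S) ∩ A).

(⟸) Let x ∈ ((A ∩ B) ∪ (S ∖ A)) ∩ ((B ∩ S) ∩ A). Then x ∈ B ∩ S ∩ A, from which x ∈ S.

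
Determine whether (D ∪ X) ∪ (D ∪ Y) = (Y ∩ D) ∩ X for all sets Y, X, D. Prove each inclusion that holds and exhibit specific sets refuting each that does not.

Only the reverse inclusion holds.

Forward inclusion. This inclusion fails. Take Y = {1}, X = ∅, D = ∅; then 1 ∈ (D ∪ X) ∪ (D ∪ Y) but 1 ∉ (Y ∩ D) ∩ X.

Reverse inclusion. Let x ∈ (Y ∩ D) ∩ X. Then x ∈ Y ∩ X ∩ D, from which x ∈ (D ∪ X) ∪ (D ∪ Y).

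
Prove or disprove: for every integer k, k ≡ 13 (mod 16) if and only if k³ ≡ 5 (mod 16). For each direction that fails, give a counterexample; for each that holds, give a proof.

The biconditional holds.

(⇒) Suppose k ≡ 13 (mod 16). Write k = 16j + 13. Then (16j + 13)³ = 4096j³ + 9984j² + 8112j + 2197 = 16(256j³ + 624j² + 507j + 137) + 5, so k³ ≡ 5 (mod 16).

(⇐) Conversely, suppose k³ ≡ 5 (mod 16). The only residue r in {0, …, 15} with r³ ≡ 5 (mod 16) is r = 13, so k ≡ 13 (mod 16).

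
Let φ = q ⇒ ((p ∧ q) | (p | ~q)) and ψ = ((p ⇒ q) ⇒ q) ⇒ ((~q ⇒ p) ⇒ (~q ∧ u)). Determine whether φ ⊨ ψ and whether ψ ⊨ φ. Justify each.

Only the reverse direction holds.

(→) This fails. Under u = F, p = T, q = F, the left side is true but the right side is false.

(←) Assume the antecedent. If u is true, the antecedent forces (u = T, p = F, q = F) or (u = T, p = T, q = F), and q ⇒ ((p ∧ q) | (p | ~q)) holds there. If u is false, the antecedent forces (u = F, p = F, q = F), and q ⇒ ((p ∧ q) | (p | ~q)) holds there. Either way q ⇒ ((p ∧ q) | (p | ~q)) holds.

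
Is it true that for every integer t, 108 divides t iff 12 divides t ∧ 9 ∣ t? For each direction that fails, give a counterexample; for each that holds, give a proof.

The forward direction holds; the converse fails.

(⇐) This fails: take t = 36. Both 12 ∣ 36 and 9 ∣ 36, yet 36 is not a multiple of 108 (since 36 = 0·108 + 36), so 108 ∤ 36.

(⇒) If 108 ∣ t, write t = 108q. Since 108 = 9·12, t = 12·(9q), so 12 ∣ t; and since 108 = 12·9, t = 9·(12q), so 9 ∣ t.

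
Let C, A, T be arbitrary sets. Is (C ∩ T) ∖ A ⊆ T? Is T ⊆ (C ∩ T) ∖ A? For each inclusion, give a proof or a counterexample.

(⊆) Let x ∈ (C ∩ T) ∖ A. Then x ∈ C ∩ T and x ∉ A, from which x ∈ T.

(⊇) This inclusion fails. Take C = ∅, A = ∅, T = {1}; then 1 ∈ T but 1 ∉ (C ∩ T) ∖ A.

Only the forward inclusion holds.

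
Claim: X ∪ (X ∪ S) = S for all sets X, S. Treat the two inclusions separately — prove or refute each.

(⟹) This inclusion fails. Take X = {1}, S = ∅; then 1 ∈ X ∪ (X ∪ S) but 1 ∉ S.

(⟸) Let x ∈ S. Then either x ∈ S and x ∉ X; or x ∈ X ∩ S. In each case x ∈ X ∪ (X ∪ S), so S ⊆ X ∪ (X ∪ S).

The sets are not equal: only the reverse inclusion holds.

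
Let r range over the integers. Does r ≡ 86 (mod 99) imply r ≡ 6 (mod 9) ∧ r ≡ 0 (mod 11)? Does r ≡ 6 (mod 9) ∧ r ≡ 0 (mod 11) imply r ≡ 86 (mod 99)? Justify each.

Neither implication holds.

Forward direction. This fails: r = 86 gives 86 ≡ 86 (mod 99) but 86 ≡ 5 (mod 9), so the conjunction on the right does not hold.

Converse. This fails: r = 33 satisfies both congruences on the right (33 ≡ 6 mod 9 and 33 ≡ 0 mod 11) yet 33 ≡ 33 (mod 99), not 86.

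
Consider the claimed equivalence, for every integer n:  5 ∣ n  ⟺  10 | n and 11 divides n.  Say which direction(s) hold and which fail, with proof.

(⇒) This fails: take n = 5. Certainly 5 ∣ 5, but 10 ∤ 5.

(⇐) Suppose 10 ∣ n and 11 ∣ n. Any common multiple of 10 and 11 is a multiple of their lcm; here gcd(10, 11) = 1, so lcm(10, 11) = 10·11 = 110, so 110 ∣ n. Since 5 ∣ 110, it follows that 5 ∣ n.

Only the reverse direction holds.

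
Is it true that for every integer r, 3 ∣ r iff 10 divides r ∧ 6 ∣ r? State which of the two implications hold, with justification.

(⇒) This fails: take r = 3. Certainly 3 ∣ 3, but 10 ∤ 3.

(⇐) Suppose 10 ∣ r and 6 ∣ r. Any common multiple of 10 and 6 is a multiple of their lcm; here lcm(10, 6) = 10·6/gcd(10, 6) = 60/2 = 30, so 30 ∣ r. Since 3 ∣ 30, it follows that 3 ∣ r.

Not equivalent: only (⇐) holds.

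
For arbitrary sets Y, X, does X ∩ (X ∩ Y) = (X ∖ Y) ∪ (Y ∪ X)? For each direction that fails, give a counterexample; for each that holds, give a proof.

(⊆) Let x ∈ X ∩ (X ∩ Y). Then x ∈ Y ∩ X, from which x ∈ (X ∖ Y) ∪ (Y ∪ X).

(⊇) This inclusion fails. Take Y = {1}, X = ∅; then 1 ∈ (X ∖ Y) ∪ (Y ∪ X) but 1 ∉ X ∩ (X ∩ Y).

The sets are not equal: only the forward inclusion holds.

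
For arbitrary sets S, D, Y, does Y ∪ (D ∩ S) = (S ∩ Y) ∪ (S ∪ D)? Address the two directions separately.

(⊆) This inclusion fails. Take S = ∅, D = ∅, Y = {1}; then 1 ∈ Y ∪ (D ∩ S) but 1 ∉ (S ∩ Y) ∪ (S ∪ D).

(⊇) This inclusion fails. Take S = {1}, D = ∅, Y = ∅; then 1 ∈ (S ∩ Y) ∪ (S ∪ D) but 1 ∉ Y ∪ (D ∩ S).

(⊆) fails and (⊇) fails.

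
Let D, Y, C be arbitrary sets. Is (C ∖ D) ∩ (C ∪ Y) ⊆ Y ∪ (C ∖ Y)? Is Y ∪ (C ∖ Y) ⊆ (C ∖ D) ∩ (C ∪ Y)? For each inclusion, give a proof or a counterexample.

(⟹) Let x ∈ (C ∖ D) ∩ (C ∪ Y). Then either x ∈ C and x ∉ D, Y; or x ∈ Y ∩ C and x ∉ D. In each case x ∈ Y ∪ (C ∖ Y), so (C ∖ D) ∩ (C ∪ Y) ⊆ Y ∪ (C ∖ Y).

(⟸) This inclusion fails. Take D = ∅, Y = {1}, C = ∅; then 1 ∈ Y ∪ (C ∖ Y) but 1 ∉ (C ∖ D) ∩ (C ∪ Y).

The sets are not equal: only the forward inclusion holds.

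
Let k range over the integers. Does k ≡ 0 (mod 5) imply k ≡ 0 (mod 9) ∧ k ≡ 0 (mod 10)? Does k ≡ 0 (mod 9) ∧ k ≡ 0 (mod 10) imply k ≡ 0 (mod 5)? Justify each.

(←) If k ≡ 0 (mod 9) and k ≡ 0 (mod 10), then by the Chinese remainder theorem k ≡ 0 (mod 90). Since 0 ≡ 0 (mod 5) and 5 ∣ 90, we get k ≡ 0 (mod 5).

(→) This fails: k = 65 gives 65 ≡ 0 (mod 5) but 65 ≡ 2 (mod 9), so the conjunction on the right does not hold.

Only the reverse direction holds.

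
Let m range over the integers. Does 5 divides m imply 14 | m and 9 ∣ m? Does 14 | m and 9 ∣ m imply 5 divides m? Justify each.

Forward direction. This fails: take m = 5. Certainly 5 ∣ 5, but 14 ∤ 5.

Converse. This fails: take m = 126. Both 14 ∣ 126 and 9 ∣ 126, yet 126 is not a multiple of 5 (since 126 = 25·5 + 1), so 5 ∤ 126.

Neither implication holds.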